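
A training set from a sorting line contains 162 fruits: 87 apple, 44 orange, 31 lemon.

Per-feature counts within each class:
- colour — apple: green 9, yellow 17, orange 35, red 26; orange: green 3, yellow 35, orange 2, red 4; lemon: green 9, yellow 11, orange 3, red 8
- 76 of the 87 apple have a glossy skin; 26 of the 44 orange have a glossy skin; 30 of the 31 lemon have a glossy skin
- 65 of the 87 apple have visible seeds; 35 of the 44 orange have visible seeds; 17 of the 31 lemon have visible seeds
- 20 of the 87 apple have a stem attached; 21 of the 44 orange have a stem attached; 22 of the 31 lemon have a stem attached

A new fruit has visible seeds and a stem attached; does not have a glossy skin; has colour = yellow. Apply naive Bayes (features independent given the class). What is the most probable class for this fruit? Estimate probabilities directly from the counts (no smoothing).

orange

apple: (87/162) × (17/87) × (11/87) × (65/87) × (20/87) ≈ 0.00227883
orange: (44/162) × (35/44) × (18/44) × (35/44) × (21/44) ≈ 0.0335548
lemon: (31/162) × (11/31) × (1/31) × (17/31) × (22/31) ≈ 0.000852441
Highest score → orange.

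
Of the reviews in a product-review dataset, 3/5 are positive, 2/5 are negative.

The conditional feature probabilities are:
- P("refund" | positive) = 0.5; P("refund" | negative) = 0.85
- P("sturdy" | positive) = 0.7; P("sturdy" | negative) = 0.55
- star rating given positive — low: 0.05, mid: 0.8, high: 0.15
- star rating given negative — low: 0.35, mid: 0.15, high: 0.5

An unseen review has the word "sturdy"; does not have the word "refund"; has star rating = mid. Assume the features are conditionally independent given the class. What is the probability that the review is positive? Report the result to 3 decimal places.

0.971

positive: 0.6 × (1−0.5) × 0.7 × 0.8 = 0.168
negative: 0.4 × (1−0.85) × 0.55 × 0.15 = 0.00495
P(positive | x) = 0.168 / 0.17295 ≈ 0.971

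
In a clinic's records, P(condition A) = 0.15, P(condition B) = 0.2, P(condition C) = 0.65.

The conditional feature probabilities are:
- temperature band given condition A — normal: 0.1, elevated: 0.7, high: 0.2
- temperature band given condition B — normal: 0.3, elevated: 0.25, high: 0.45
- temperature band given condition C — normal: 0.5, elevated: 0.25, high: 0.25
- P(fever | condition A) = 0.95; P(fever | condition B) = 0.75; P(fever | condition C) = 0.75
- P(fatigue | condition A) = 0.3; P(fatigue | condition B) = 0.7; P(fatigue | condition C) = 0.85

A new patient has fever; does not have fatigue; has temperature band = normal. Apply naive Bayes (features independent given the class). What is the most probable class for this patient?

condition A: 0.15 × 0.1 × 0.95 × (1−0.3) = 0.009975
condition B: 0.2 × 0.3 × 0.75 × (1−0.7) = 0.0135
condition C: 0.65 × 0.5 × 0.75 × (1−0.85) = 0.0365625
Highest score → condition C.

condition C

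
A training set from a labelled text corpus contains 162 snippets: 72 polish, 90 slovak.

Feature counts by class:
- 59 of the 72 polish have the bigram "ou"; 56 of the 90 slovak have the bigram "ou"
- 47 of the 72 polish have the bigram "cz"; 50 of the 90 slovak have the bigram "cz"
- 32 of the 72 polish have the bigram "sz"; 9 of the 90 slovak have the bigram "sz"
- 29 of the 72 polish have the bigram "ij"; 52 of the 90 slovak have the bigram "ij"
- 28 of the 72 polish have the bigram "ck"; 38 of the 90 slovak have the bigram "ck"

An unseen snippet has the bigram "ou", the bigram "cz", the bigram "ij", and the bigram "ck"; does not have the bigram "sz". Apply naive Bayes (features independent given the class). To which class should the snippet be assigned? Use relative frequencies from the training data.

slovak

polish: (72/162) × (59/72) × (47/72) × (40/72) × (29/72) × (28/72) ≈ 0.0206881
slovak: (90/162) × (56/90) × (50/90) × (81/90) × (52/90) × (38/90) ≈ 0.0421643
Highest score → slovak.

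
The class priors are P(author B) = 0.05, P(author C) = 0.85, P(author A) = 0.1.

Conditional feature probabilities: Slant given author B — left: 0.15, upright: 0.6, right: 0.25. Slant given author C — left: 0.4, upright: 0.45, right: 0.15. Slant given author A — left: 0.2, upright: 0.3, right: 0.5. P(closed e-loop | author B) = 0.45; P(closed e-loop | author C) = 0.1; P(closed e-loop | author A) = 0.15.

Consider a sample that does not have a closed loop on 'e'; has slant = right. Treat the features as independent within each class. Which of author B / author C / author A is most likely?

author B: 0.05 × 0.25 × (1−0.45) = 0.006875
author C: 0.85 × 0.15 × (1−0.1) = 0.11475
author A: 0.1 × 0.5 × (1−0.15) = 0.0425
Highest score → author C.

author C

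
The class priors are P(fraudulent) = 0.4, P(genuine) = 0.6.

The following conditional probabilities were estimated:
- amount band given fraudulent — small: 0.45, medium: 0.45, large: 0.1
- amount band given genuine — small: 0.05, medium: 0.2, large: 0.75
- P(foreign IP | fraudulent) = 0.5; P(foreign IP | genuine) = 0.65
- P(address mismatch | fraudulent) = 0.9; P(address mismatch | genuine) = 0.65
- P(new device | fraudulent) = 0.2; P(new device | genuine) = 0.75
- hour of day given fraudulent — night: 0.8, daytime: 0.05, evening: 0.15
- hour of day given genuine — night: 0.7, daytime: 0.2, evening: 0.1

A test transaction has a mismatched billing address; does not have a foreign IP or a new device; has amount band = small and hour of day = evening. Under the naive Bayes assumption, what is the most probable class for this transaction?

fraudulent: 0.4 × 0.45 × (1−0.5) × 0.9 × (1−0.2) × 0.15 = 0.00972
genuine: 0.6 × 0.05 × (1−0.65) × 0.65 × (1−0.75) × 0.1 = 0.000170625
Highest score → fraudulent.

fraudulent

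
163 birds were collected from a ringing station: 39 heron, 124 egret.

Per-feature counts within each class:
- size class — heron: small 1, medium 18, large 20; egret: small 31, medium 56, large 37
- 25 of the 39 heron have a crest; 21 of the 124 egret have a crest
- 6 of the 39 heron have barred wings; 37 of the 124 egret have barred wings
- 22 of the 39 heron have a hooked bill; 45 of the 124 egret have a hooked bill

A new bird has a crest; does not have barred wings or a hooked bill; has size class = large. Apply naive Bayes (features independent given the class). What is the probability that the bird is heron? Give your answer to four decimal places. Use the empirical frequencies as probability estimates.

0.6280

heron: (39/163) × (20/39) × (25/39) × (33/39) × (17/39) ≈ 0.0290102
egret: (124/163) × (37/124) × (21/124) × (87/124) × (79/124) ≈ 0.0171836
P(heron | x) = 0.0290102 / 0.0461938 ≈ 0.6280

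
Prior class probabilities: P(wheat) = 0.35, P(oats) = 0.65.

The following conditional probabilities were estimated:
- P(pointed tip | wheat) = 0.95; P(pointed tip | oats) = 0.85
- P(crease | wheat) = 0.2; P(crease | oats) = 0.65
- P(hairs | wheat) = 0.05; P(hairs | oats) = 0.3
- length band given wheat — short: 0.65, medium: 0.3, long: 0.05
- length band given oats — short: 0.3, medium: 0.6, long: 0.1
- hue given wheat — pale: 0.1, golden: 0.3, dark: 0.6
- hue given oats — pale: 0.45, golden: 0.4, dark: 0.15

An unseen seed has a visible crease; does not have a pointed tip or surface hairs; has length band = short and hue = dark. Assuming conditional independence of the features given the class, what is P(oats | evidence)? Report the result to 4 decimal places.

wheat: 0.35 × (1−0.95) × 0.2 × (1−0.05) × 0.65 × 0.6 = 0.00129675
oats: 0.65 × (1−0.85) × 0.65 × (1−0.3) × 0.3 × 0.15 = 0.0019963125
P(oats | x) = 0.0019963125 / 0.0032930625 ≈ 0.6062

0.6062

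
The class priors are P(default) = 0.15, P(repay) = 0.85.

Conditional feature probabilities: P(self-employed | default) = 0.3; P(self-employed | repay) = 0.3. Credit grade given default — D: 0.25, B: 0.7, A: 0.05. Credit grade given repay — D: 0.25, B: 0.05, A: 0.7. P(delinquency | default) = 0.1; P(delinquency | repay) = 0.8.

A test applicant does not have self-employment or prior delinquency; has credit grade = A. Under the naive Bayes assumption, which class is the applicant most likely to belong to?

default: 0.15 × (1−0.3) × 0.05 × (1−0.1) = 0.004725
repay: 0.85 × (1−0.3) × 0.7 × (1−0.8) = 0.0833
Highest score → repay.

repay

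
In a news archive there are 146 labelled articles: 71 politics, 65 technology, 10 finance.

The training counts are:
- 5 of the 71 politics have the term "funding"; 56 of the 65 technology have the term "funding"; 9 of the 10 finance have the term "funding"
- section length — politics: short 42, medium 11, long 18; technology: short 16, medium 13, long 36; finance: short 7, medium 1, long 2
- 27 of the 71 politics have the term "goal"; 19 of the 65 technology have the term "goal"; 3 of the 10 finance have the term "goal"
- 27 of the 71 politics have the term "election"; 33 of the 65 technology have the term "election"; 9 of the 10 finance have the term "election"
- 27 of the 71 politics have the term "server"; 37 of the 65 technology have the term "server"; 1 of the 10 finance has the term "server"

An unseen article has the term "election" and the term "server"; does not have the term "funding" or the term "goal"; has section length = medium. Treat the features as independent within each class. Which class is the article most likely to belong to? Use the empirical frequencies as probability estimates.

politics

politics: (71/146) × (66/71) × (11/71) × (44/71) × (27/71) × (27/71) ≈ 0.00627669
technology: (65/146) × (9/65) × (13/65) × (46/65) × (33/65) × (37/65) ≈ 0.00252147
finance: (10/146) × (1/10) × (1/10) × (7/10) × (9/10) × (1/10) ≈ 0.0000431507
Highest score → politics.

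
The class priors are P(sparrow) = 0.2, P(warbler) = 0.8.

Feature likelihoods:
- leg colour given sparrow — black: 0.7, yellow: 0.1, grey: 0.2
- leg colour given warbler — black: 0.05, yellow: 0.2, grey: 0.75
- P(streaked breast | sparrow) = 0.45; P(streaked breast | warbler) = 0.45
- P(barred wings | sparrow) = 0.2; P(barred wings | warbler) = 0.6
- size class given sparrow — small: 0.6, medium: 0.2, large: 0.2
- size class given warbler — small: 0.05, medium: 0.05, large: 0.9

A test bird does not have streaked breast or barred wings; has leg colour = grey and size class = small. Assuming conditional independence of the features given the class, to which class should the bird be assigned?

sparrow

sparrow: 0.2 × 0.2 × (1−0.45) × (1−0.2) × 0.6 = 0.01056
warbler: 0.8 × 0.75 × (1−0.45) × (1−0.6) × 0.05 = 0.0066
Highest score → sparrow.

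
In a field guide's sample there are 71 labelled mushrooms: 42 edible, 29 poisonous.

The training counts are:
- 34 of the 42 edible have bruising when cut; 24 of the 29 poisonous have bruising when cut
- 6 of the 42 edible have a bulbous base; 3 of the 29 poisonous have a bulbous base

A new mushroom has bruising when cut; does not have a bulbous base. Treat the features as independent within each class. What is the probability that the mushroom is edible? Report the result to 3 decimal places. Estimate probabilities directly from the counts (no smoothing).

0.575

edible: (42/71) × (34/42) × (36/42) ≈ 0.410463
poisonous: (29/71) × (24/29) × (26/29) ≈ 0.30306
P(edible | x) = 0.410463 / 0.713523 ≈ 0.575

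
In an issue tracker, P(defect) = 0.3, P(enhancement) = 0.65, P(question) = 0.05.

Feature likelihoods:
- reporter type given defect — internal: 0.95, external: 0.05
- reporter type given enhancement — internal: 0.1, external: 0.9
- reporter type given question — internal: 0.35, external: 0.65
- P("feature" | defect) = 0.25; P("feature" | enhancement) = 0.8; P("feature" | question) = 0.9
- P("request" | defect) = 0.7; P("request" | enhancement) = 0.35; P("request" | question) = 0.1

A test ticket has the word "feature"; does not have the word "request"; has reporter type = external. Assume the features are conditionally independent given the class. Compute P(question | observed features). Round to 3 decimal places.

0.079

defect: 0.3 × 0.05 × 0.25 × (1−0.7) = 0.001125
enhancement: 0.65 × 0.9 × 0.8 × (1−0.35) = 0.3042
question: 0.05 × 0.65 × 0.9 × (1−0.1) = 0.026325
P(question | x) = 0.026325 / 0.33165 ≈ 0.079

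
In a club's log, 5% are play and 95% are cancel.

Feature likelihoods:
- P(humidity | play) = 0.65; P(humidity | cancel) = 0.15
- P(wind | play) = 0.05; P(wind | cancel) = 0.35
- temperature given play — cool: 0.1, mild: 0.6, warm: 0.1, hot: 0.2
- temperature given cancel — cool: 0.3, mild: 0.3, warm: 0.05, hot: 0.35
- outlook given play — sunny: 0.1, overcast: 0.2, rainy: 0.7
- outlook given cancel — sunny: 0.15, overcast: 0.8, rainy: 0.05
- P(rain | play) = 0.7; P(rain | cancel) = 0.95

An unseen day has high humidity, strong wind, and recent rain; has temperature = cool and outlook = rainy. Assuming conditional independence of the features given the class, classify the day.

cancel

play: 0.05 × 0.65 × 0.05 × 0.1 × 0.7 × 0.7 = 0.000079625
cancel: 0.95 × 0.15 × 0.35 × 0.3 × 0.05 × 0.95 = 0.00071071875
Highest score → cancel.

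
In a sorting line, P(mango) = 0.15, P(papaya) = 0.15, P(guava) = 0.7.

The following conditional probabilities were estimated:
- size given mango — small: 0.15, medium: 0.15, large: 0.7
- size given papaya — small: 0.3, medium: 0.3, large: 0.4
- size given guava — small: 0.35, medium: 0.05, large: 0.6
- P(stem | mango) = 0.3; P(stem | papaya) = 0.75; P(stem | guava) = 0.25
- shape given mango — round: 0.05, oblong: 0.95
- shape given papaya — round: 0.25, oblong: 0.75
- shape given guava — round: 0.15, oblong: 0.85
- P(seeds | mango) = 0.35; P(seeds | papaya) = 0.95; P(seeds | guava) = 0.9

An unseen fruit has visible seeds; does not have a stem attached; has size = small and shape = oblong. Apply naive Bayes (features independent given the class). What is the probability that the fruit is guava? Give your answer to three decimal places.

mango: 0.15 × 0.15 × (1−0.3) × 0.95 × 0.35 = 0.005236875
papaya: 0.15 × 0.3 × (1−0.75) × 0.75 × 0.95 = 0.008015625
guava: 0.7 × 0.35 × (1−0.25) × 0.85 × 0.9 = 0.14056875
P(guava | x) = 0.14056875 / 0.15382125 ≈ 0.914

0.914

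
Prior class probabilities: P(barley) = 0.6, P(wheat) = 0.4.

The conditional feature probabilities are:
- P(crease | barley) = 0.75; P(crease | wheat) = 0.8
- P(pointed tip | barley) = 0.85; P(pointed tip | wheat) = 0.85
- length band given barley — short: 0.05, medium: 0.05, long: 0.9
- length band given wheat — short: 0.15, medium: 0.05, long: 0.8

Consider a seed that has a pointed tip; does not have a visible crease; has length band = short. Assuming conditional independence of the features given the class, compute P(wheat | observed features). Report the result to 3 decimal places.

barley: 0.6 × (1−0.75) × 0.85 × 0.05 = 0.006375
wheat: 0.4 × (1−0.8) × 0.85 × 0.15 = 0.0102
P(wheat | x) = 0.0102 / 0.016575 ≈ 0.615

0.615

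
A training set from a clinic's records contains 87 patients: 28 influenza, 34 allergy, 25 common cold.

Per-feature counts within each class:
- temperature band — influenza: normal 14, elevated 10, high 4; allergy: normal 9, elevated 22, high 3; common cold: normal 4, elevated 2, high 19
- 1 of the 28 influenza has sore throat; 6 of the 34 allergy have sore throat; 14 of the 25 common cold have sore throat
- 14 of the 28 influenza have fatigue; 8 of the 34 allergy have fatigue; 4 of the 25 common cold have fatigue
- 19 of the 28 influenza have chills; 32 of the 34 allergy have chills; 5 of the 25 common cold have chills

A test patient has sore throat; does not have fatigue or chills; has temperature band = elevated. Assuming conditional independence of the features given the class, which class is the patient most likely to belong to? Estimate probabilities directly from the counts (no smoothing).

influenza: (28/87) × (10/28) × (1/28) × (14/28) × (9/28) ≈ 0.000659747
allergy: (34/87) × (22/34) × (6/34) × (26/34) × (2/34) ≈ 0.00200734
common cold: (25/87) × (2/25) × (14/25) × (21/25) × (20/25) ≈ 0.00865103
Highest score → common cold.

common cold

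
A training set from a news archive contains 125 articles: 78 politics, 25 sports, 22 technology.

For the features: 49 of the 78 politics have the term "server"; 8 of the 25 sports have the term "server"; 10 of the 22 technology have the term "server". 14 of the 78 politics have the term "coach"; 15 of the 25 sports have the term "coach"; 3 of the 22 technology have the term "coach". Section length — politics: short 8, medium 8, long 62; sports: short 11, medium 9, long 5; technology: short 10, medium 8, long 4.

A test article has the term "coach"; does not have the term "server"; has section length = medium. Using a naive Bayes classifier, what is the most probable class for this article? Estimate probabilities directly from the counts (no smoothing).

politics: (78/125) × (29/78) × (14/78) × (8/78) ≈ 0.00427087
sports: (25/125) × (17/25) × (15/25) × (9/25) = 0.029376
technology: (22/125) × (12/22) × (3/22) × (8/22) ≈ 0.00476033
Highest score → sports.

sports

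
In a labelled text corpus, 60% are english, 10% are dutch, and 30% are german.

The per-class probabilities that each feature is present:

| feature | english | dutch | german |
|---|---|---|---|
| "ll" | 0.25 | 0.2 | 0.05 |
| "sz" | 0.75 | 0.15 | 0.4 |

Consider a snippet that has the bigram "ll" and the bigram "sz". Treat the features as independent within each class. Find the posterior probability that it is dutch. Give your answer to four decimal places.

english: 0.6 × 0.25 × 0.75 = 0.1125
dutch: 0.1 × 0.2 × 0.15 = 0.003
german: 0.3 × 0.05 × 0.4 = 0.006
P(dutch | x) = 0.003 / 0.1215 ≈ 0.0247

0.0247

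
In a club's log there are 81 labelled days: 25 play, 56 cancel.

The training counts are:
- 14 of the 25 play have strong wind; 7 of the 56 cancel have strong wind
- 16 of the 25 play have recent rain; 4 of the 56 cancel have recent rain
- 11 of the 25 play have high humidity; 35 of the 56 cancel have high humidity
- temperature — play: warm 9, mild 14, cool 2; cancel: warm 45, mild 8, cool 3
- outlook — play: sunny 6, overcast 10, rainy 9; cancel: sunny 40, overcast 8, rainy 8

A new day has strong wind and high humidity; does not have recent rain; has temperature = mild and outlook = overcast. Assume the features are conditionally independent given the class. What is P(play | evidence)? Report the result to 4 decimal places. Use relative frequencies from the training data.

0.8570

play: (25/81) × (14/25) × (9/25) × (11/25) × (14/25) × (10/25) ≈ 0.00613262
cancel: (56/81) × (7/56) × (52/56) × (35/56) × (8/56) × (8/56) ≈ 0.00102356
P(play | x) = 0.00613262 / 0.00715618 ≈ 0.8570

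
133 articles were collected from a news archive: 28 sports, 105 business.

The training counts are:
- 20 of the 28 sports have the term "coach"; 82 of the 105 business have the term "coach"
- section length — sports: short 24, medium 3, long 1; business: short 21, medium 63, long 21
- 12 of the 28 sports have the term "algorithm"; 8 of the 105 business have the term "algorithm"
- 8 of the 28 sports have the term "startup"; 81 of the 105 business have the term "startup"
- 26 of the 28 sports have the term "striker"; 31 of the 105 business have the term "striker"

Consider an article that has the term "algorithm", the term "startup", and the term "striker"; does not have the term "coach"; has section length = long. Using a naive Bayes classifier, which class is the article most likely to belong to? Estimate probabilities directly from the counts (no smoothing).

sports: (28/133) × (8/28) × (1/28) × (12/28) × (8/28) × (26/28) ≈ 0.000244259
business: (105/133) × (23/105) × (21/105) × (8/105) × (81/105) × (31/105) ≈ 0.000600171
Highest score → business.

business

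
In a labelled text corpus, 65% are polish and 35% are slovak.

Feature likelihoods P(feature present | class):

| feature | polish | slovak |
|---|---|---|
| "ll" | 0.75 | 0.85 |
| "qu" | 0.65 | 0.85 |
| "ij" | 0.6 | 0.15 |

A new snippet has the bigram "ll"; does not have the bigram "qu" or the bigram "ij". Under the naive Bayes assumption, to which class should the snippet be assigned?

polish: 0.65 × 0.75 × (1−0.65) × (1−0.6) = 0.06825
slovak: 0.35 × 0.85 × (1−0.85) × (1−0.15) = 0.03793125
Highest score → polish.

polish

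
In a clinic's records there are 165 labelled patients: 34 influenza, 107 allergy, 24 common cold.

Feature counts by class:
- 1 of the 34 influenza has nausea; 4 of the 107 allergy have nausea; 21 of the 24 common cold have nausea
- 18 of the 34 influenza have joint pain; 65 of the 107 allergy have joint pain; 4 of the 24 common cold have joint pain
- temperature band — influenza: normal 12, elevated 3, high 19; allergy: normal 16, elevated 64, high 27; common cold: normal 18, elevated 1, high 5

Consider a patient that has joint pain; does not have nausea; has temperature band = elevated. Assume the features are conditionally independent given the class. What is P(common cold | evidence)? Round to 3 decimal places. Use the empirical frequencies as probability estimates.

0.001

influenza: (34/165) × (33/34) × (18/34) × (3/34) ≈ 0.00934256
allergy: (107/165) × (103/107) × (65/107) × (64/107) ≈ 0.226819
common cold: (24/165) × (3/24) × (4/24) × (1/24) ≈ 0.000126263
P(common cold | x) = 0.000126263 / 0.236287823 ≈ 0.001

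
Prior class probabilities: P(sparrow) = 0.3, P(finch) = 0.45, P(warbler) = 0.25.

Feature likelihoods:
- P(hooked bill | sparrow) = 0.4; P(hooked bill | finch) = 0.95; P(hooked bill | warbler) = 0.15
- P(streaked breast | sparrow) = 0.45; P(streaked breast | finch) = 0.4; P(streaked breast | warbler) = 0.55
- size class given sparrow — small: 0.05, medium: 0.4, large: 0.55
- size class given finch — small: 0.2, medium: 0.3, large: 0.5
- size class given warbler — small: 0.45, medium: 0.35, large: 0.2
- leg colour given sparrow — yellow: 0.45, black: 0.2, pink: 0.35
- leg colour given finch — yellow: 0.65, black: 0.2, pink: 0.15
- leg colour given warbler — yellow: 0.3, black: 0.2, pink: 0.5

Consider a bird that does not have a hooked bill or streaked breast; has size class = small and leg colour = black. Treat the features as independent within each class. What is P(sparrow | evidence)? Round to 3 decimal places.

0.098

sparrow: 0.3 × (1−0.4) × (1−0.45) × 0.05 × 0.2 = 0.00099
finch: 0.45 × (1−0.95) × (1−0.4) × 0.2 × 0.2 = 0.00054
warbler: 0.25 × (1−0.15) × (1−0.55) × 0.45 × 0.2 = 0.00860625
P(sparrow | x) = 0.00099 / 0.01013625 ≈ 0.098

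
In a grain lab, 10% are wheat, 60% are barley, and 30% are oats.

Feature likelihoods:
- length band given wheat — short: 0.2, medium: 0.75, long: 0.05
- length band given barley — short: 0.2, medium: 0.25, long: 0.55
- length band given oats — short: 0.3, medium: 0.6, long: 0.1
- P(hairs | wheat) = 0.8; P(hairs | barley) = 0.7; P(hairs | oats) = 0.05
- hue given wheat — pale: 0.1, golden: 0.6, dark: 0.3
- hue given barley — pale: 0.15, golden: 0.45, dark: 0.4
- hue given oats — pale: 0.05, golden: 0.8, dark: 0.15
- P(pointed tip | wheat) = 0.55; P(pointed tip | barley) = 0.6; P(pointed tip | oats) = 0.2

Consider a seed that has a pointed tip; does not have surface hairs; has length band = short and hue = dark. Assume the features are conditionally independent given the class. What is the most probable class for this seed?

barley

wheat: 0.1 × 0.2 × (1−0.8) × 0.3 × 0.55 = 0.00066
barley: 0.6 × 0.2 × (1−0.7) × 0.4 × 0.6 = 0.00864
oats: 0.3 × 0.3 × (1−0.05) × 0.15 × 0.2 = 0.002565
Highest score → barley.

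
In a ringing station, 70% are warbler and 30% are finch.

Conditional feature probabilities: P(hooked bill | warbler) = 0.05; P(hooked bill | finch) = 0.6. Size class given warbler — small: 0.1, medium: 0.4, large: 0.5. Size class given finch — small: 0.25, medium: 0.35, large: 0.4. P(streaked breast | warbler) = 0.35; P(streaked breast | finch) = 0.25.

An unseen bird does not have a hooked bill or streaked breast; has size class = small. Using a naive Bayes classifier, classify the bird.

warbler

warbler: 0.7 × (1−0.05) × 0.1 × (1−0.35) = 0.043225
finch: 0.3 × (1−0.6) × 0.25 × (1−0.25) = 0.0225
Highest score → warbler.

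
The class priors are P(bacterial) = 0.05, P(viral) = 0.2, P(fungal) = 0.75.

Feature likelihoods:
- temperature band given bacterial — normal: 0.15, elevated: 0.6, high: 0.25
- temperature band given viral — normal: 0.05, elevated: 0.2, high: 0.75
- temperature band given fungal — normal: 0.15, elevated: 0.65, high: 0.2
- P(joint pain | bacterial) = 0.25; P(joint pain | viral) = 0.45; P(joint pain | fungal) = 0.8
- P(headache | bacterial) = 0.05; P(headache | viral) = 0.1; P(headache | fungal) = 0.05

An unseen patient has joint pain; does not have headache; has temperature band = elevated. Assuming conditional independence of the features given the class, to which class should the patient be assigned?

fungal

bacterial: 0.05 × 0.6 × 0.25 × (1−0.05) = 0.007125
viral: 0.2 × 0.2 × 0.45 × (1−0.1) = 0.0162
fungal: 0.75 × 0.65 × 0.8 × (1−0.05) = 0.3705
Highest score → fungal.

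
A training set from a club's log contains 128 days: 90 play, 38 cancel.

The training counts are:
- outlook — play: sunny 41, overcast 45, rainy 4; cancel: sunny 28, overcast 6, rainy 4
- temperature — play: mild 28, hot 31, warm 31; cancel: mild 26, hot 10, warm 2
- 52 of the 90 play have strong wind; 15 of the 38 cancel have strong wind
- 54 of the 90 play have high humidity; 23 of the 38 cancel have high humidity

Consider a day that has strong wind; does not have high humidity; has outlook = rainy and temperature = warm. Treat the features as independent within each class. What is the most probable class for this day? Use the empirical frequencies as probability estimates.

play

play: (90/128) × (4/90) × (31/90) × (52/90) × (36/90) ≈ 0.00248765
cancel: (38/128) × (4/38) × (2/38) × (15/38) × (15/38) ≈ 0.000256278
Highest score → play.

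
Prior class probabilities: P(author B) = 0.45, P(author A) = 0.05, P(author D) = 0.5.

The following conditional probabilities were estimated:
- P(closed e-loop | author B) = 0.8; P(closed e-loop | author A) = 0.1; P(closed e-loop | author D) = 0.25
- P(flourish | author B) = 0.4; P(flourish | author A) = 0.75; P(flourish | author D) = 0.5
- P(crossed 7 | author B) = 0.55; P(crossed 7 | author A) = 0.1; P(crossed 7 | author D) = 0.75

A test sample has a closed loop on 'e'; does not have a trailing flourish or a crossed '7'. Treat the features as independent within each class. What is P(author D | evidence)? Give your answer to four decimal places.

0.1371

author B: 0.45 × 0.8 × (1−0.4) × (1−0.55) = 0.0972
author A: 0.05 × 0.1 × (1−0.75) × (1−0.1) = 0.001125
author D: 0.5 × 0.25 × (1−0.5) × (1−0.75) = 0.015625
P(author D | x) = 0.015625 / 0.11395 ≈ 0.1371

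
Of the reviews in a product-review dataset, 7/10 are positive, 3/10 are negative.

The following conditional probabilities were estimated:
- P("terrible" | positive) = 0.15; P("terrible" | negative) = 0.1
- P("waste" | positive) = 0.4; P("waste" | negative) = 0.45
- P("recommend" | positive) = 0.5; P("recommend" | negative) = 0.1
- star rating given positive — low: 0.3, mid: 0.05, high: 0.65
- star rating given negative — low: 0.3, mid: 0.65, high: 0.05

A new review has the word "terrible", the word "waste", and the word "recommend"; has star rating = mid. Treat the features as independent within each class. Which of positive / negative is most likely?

positive

positive: 0.7 × 0.15 × 0.4 × 0.5 × 0.05 = 0.00105
negative: 0.3 × 0.1 × 0.45 × 0.1 × 0.65 = 0.0008775
Highest score → positive.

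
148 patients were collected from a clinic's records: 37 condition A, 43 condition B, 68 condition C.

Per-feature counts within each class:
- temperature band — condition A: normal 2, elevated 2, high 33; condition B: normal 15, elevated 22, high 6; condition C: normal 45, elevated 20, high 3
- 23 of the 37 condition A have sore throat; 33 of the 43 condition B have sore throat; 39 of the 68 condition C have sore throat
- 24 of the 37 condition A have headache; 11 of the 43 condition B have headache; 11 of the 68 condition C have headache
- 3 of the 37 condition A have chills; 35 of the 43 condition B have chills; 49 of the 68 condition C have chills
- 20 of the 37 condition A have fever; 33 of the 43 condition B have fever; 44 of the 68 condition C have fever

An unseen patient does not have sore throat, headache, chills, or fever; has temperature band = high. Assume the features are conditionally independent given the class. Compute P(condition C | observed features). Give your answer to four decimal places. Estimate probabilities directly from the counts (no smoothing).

condition A: (37/148) × (33/37) × (14/37) × (13/37) × (34/37) × (17/37) ≈ 0.0125154
condition B: (43/148) × (6/43) × (10/43) × (32/43) × (8/43) × (10/43) ≈ 0.000303568
condition C: (68/148) × (3/68) × (29/68) × (57/68) × (19/68) × (24/68) ≈ 0.000714598
P(condition C | x) = 0.000714598 / 0.013533566 ≈ 0.0528

0.0528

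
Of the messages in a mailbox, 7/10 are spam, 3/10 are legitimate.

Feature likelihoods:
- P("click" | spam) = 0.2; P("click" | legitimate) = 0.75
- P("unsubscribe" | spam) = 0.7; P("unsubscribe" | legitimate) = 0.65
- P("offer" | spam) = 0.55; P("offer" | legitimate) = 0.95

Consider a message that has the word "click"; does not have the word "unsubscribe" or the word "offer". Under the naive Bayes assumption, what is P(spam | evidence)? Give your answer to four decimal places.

spam: 0.7 × 0.2 × (1−0.7) × (1−0.55) = 0.0189
legitimate: 0.3 × 0.75 × (1−0.65) × (1−0.95) = 0.0039375
P(spam | x) = 0.0189 / 0.0228375 ≈ 0.8276

0.8276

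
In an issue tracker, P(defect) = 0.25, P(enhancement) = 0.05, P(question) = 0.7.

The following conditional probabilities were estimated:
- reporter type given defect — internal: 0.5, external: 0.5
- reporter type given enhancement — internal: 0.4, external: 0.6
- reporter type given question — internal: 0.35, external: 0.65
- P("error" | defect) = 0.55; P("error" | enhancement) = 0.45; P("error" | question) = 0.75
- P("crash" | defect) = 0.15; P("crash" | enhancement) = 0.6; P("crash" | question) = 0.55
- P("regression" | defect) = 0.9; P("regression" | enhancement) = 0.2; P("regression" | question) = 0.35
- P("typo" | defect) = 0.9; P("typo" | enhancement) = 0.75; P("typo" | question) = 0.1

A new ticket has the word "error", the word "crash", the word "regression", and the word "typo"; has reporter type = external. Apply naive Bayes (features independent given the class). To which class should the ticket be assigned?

defect: 0.25 × 0.5 × 0.55 × 0.15 × 0.9 × 0.9 = 0.008353125
enhancement: 0.05 × 0.6 × 0.45 × 0.6 × 0.2 × 0.75 = 0.001215
question: 0.7 × 0.65 × 0.75 × 0.55 × 0.35 × 0.1 = 0.0065690625
Highest score → defect.

defect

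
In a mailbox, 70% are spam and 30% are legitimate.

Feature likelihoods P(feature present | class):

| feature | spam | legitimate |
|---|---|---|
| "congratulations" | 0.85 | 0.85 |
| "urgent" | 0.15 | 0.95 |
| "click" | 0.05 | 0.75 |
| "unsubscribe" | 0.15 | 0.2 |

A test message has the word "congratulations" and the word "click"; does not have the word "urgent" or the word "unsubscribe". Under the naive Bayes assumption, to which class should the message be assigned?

spam: 0.7 × 0.85 × (1−0.15) × 0.05 × (1−0.15) = 0.021494375
legitimate: 0.3 × 0.85 × (1−0.95) × 0.75 × (1−0.2) = 0.00765
Highest score → spam.

spam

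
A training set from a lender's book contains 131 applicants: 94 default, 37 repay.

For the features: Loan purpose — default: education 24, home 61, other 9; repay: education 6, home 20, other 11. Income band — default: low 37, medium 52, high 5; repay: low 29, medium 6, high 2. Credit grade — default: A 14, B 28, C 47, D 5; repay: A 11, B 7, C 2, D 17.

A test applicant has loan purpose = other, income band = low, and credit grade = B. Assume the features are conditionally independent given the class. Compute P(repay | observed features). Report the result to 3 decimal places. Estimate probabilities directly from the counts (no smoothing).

0.607

default: (94/131) × (9/94) × (37/94) × (28/94) ≈ 0.00805518
repay: (37/131) × (11/37) × (29/37) × (7/37) ≈ 0.0124513
P(repay | x) = 0.0124513 / 0.02050648 ≈ 0.607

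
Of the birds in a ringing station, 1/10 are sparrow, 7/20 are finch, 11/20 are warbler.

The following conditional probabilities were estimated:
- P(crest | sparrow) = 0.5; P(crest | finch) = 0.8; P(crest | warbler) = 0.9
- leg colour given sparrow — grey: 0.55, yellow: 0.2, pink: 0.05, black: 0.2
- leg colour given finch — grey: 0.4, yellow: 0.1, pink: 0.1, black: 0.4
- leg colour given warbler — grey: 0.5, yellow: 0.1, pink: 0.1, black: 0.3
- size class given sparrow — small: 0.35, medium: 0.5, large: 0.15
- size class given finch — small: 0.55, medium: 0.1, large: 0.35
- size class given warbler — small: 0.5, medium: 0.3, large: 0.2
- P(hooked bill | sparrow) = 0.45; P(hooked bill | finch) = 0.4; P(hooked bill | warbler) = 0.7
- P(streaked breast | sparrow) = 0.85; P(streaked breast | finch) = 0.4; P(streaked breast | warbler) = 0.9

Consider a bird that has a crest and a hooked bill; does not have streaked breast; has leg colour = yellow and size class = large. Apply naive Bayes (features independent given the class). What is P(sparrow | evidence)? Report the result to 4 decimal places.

0.0322

sparrow: 0.1 × 0.5 × 0.2 × 0.15 × 0.45 × (1−0.85) = 0.00010125
finch: 0.35 × 0.8 × 0.1 × 0.35 × 0.4 × (1−0.4) = 0.002352
warbler: 0.55 × 0.9 × 0.1 × 0.2 × 0.7 × (1−0.9) = 0.000693
P(sparrow | x) = 0.00010125 / 0.00314625 ≈ 0.0322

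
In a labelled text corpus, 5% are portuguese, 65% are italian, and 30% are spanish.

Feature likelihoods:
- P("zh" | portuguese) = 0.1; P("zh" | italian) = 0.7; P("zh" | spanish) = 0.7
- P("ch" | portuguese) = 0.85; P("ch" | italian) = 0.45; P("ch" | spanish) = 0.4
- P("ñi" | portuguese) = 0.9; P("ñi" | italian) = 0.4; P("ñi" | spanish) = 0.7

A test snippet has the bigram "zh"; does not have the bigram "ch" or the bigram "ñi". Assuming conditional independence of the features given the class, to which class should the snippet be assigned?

italian

portuguese: 0.05 × 0.1 × (1−0.85) × (1−0.9) = 0.000075
italian: 0.65 × 0.7 × (1−0.45) × (1−0.4) = 0.15015
spanish: 0.3 × 0.7 × (1−0.4) × (1−0.7) = 0.0378
Highest score → italian.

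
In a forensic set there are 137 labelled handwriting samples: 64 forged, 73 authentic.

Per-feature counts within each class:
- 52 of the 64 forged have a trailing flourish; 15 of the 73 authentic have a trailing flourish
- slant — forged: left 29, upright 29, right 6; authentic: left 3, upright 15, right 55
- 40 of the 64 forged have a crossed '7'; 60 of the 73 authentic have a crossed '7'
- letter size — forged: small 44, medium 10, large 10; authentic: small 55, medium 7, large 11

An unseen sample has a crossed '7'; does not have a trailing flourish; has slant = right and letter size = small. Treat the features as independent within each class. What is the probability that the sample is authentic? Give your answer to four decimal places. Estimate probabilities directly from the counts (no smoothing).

0.9824

forged: (64/137) × (12/64) × (6/64) × (40/64) × (44/64) ≈ 0.00352846
authentic: (73/137) × (58/73) × (55/73) × (60/73) × (55/73) ≈ 0.197522
P(authentic | x) = 0.197522 / 0.20105046 ≈ 0.9824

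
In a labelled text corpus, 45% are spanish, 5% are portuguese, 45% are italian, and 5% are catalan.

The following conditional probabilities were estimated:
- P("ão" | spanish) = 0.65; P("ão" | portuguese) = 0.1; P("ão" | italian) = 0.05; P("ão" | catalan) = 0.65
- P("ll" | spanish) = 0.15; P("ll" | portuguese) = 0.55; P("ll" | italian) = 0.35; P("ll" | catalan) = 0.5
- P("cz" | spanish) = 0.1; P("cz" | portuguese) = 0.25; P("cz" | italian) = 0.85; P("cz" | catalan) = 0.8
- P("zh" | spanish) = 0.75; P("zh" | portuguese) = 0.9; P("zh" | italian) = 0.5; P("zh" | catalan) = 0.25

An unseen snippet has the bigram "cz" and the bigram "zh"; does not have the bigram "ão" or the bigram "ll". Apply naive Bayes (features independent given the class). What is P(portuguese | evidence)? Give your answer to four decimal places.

spanish: 0.45 × (1−0.65) × (1−0.15) × 0.1 × 0.75 = 0.010040625
portuguese: 0.05 × (1−0.1) × (1−0.55) × 0.25 × 0.9 = 0.00455625
italian: 0.45 × (1−0.05) × (1−0.35) × 0.85 × 0.5 = 0.118096875
catalan: 0.05 × (1−0.65) × (1−0.5) × 0.8 × 0.25 = 0.00175
P(portuguese | x) = 0.00455625 / 0.13444375 ≈ 0.0339

0.0339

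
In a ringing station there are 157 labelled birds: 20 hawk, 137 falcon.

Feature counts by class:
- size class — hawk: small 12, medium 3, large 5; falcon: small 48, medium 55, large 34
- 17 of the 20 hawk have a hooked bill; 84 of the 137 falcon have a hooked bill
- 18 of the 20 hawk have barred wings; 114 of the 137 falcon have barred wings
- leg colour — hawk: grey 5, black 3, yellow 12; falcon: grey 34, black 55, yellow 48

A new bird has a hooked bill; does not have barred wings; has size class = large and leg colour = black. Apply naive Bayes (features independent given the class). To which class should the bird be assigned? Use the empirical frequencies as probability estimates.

falcon

hawk: (20/157) × (5/20) × (17/20) × (2/20) × (3/20) ≈ 0.000406051
falcon: (137/157) × (34/137) × (84/137) × (23/137) × (55/137) ≈ 0.00894927
Highest score → falcon.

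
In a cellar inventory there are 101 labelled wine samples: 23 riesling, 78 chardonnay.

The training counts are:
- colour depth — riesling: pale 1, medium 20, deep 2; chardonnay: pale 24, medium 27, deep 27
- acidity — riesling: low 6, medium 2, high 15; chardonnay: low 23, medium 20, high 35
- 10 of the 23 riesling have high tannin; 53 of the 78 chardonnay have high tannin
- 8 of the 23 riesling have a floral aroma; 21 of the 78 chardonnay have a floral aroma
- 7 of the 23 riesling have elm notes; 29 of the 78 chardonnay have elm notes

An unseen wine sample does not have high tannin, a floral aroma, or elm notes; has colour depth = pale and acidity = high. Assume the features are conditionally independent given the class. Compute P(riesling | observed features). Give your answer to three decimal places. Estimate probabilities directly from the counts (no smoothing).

0.095

riesling: (23/101) × (1/23) × (15/23) × (13/23) × (15/23) × (16/23) ≈ 0.00165582
chardonnay: (78/101) × (24/78) × (35/78) × (25/78) × (57/78) × (49/78) ≈ 0.0156888
P(riesling | x) = 0.00165582 / 0.01734462 ≈ 0.095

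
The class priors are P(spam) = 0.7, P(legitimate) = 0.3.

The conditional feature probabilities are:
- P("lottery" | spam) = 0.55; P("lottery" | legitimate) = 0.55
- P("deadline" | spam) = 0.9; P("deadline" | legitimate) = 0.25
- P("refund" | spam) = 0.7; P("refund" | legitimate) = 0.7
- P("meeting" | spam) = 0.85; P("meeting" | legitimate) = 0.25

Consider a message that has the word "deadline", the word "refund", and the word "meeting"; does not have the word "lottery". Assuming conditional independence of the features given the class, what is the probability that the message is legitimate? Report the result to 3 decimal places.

0.034

spam: 0.7 × (1−0.55) × 0.9 × 0.7 × 0.85 = 0.1686825
legitimate: 0.3 × (1−0.55) × 0.25 × 0.7 × 0.25 = 0.00590625
P(legitimate | x) = 0.00590625 / 0.17458875 ≈ 0.034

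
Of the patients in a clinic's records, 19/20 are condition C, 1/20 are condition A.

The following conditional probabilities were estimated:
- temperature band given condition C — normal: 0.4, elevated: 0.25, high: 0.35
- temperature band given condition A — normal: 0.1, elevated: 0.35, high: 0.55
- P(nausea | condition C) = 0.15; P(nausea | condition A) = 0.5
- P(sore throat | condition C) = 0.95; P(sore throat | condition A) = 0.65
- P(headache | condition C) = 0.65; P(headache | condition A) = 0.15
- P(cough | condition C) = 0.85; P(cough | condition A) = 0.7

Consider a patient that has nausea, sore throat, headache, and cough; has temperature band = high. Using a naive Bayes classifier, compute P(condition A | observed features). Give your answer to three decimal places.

0.035

condition C: 0.95 × 0.35 × 0.15 × 0.95 × 0.65 × 0.85 = 0.026178140625
condition A: 0.05 × 0.55 × 0.5 × 0.65 × 0.15 × 0.7 = 0.0009384375
P(condition A | x) = 0.0009384375 / 0.027116578125 ≈ 0.035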